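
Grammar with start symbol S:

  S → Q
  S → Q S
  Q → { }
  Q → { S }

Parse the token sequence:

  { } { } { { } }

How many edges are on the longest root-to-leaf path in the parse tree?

[S [Q { }] [S [Q { }] [S [Q { [S [Q { }]] }]]]]

6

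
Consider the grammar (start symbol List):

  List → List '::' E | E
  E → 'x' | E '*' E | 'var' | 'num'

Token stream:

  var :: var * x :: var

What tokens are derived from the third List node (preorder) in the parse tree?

var

[List [List [List [E var]] :: [E [E var] * [E x]]] :: [E var]]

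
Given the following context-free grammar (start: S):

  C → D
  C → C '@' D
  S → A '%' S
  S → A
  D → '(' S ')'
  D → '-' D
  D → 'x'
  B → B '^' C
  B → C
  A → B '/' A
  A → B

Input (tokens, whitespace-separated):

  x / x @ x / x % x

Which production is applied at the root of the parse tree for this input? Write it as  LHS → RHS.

S → A '%' S

[S [A [B [C [D x]]] / [A [B [C [C [D x]] @ [D x]]] / [A [B [C [D x]]]]]] % [S [A [B [C [D x]]]]]]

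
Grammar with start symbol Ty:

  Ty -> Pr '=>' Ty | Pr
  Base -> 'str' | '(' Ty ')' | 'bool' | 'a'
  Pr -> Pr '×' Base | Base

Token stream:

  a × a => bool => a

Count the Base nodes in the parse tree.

[Ty [Pr [Pr [Base a]] × [Base a]] => [Ty [Pr [Base bool]] => [Ty [Pr [Base a]]]]]

4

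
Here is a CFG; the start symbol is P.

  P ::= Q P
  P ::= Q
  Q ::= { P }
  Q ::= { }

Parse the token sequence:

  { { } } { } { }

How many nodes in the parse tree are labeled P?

4

[P [Q { [P [Q { }]] }] [P [Q { }] [P [Q { }]]]]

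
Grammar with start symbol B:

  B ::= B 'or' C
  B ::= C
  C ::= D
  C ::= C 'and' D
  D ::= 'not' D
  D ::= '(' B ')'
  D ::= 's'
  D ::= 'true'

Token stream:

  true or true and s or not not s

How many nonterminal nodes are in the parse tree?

13

[B [B [B [C [D true]]] or [C [C [D true]] and [D s]]] or [C [D not [D not [D s]]]]]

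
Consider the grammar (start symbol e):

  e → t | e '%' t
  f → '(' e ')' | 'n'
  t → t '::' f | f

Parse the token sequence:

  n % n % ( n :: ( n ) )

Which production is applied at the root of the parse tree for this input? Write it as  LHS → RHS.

e → e '%' t

[e [e [e [t [f n]]] % [t [f n]]] % [t [f ( [e [t [t [f n]] :: [f ( [e [t [f n]]] )]]] )]]]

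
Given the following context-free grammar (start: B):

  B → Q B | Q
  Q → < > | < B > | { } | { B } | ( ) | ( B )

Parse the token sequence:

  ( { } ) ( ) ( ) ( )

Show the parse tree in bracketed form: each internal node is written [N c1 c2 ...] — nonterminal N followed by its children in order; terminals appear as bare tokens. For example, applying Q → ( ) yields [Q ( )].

B
Q B
( B ) B
( Q ) B
( { } ) B
( { } ) Q B
( { } ) ( ) B
( { } ) ( ) Q B
( { } ) ( ) ( ) B
( { } ) ( ) ( ) Q
( { } ) ( ) ( ) ( )

[B [Q ( [B [Q { }]] )] [B [Q ( )] [B [Q ( )] [B [Q ( )]]]]]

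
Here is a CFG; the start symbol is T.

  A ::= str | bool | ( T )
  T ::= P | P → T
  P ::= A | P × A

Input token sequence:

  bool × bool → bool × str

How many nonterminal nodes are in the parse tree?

10

[T [P [P [A bool]] × [A bool]] → [T [P [P [A bool]] × [A str]]]]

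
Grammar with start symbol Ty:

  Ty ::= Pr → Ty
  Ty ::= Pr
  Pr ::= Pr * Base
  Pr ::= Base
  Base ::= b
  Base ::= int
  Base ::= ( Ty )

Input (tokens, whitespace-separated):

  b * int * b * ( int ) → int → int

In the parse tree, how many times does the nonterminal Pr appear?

[Ty [Pr [Pr [Pr [Pr [Base b]] * [Base int]] * [Base b]] * [Base ( [Ty [Pr [Base int]]] )]] → [Ty [Pr [Base int]] → [Ty [Pr [Base int]]]]]

7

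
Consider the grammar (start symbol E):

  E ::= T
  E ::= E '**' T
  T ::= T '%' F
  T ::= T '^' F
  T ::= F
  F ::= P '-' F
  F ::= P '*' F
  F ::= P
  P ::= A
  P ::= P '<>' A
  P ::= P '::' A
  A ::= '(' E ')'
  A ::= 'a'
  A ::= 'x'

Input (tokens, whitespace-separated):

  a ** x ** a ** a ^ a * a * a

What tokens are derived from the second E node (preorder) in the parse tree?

[E [E [E [E [T [F [P [A a]]]]] ** [T [F [P [A x]]]]] ** [T [F [P [A a]]]]] ** [T [T [F [P [A a]]]] ^ [F [P [A a]] * [F [P [A a]] * [F [P [A a]]]]]]]

a ** x ** a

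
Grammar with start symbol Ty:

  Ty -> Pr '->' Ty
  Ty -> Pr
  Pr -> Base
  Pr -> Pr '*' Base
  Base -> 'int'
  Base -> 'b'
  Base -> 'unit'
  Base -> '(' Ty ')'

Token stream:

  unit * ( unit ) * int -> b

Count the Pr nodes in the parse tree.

[Ty [Pr [Pr [Pr [Base unit]] * [Base ( [Ty [Pr [Base unit]]] )]] * [Base int]] -> [Ty [Pr [Base b]]]]

5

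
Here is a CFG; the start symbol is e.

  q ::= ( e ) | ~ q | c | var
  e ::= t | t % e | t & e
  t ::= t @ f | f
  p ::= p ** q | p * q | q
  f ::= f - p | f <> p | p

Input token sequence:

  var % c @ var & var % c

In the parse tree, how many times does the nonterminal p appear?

[e [t [f [p [q var]]]] % [e [t [t [f [p [q c]]]] @ [f [p [q var]]]] & [e [t [f [p [q var]]]] % [e [t [f [p [q c]]]]]]]]

5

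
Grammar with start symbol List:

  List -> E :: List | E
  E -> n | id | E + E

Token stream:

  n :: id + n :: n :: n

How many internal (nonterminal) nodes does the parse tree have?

10

[List [E n] :: [List [E [E id] + [E n]] :: [List [E n] :: [List [E n]]]]]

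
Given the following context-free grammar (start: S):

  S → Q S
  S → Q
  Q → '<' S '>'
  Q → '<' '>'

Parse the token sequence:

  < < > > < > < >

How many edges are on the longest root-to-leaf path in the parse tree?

4

[S [Q < [S [Q < >]] >] [S [Q < >] [S [Q < >]]]]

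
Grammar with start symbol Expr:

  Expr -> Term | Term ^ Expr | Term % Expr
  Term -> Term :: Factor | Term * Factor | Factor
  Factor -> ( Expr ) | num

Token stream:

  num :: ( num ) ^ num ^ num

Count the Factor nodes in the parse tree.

[Expr [Term [Term [Factor num]] :: [Factor ( [Expr [Term [Factor num]]] )]] ^ [Expr [Term [Factor num]] ^ [Expr [Term [Factor num]]]]]

5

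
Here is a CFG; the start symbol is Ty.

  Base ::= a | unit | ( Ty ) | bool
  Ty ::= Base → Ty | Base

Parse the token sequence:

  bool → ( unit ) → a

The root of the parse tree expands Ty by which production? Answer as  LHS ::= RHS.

[Ty [Base bool] → [Ty [Base ( [Ty [Base unit]] )] → [Ty [Base a]]]]

Ty ::= Base → Ty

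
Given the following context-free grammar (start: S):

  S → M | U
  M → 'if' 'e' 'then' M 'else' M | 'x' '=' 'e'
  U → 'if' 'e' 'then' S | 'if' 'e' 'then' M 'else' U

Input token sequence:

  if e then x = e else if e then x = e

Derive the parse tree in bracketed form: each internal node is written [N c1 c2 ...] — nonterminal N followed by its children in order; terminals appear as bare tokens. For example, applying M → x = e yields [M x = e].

S
U
if e then M else U
if e then x = e else U
if e then x = e else if e then S
if e then x = e else if e then M
if e then x = e else if e then x = e

[S [U if e then [M x = e] else [U if e then [S [M x = e]]]]]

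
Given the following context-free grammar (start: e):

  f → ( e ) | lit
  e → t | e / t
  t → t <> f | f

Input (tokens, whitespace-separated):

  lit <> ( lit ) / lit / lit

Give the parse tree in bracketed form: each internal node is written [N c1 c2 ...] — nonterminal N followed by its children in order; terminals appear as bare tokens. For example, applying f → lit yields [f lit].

e
e / t
e / t / t
t / t / t
t <> f / t / t
f <> f / t / t
lit <> f / t / t
lit <> ( e ) / t / t
lit <> ( t ) / t / t
lit <> ( f ) / t / t
lit <> ( lit ) / t / t
lit <> ( lit ) / f / t
lit <> ( lit ) / lit / t
lit <> ( lit ) / lit / f
lit <> ( lit ) / lit / lit

[e [e [e [t [t [f lit]] <> [f ( [e [t [f lit]]] )]]] / [t [f lit]]] / [t [f lit]]]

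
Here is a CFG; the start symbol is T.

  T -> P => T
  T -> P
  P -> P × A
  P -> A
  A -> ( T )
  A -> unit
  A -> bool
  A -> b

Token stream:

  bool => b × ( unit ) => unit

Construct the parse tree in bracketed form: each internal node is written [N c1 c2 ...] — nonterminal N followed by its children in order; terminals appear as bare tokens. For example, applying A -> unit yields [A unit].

T
P => T
A => T
bool => T
bool => P => T
bool => P × A => T
bool => A × A => T
bool => b × A => T
bool => b × ( T ) => T
bool => b × ( P ) => T
bool => b × ( A ) => T
bool => b × ( unit ) => T
bool => b × ( unit ) => P
bool => b × ( unit ) => A
bool => b × ( unit ) => unit

[T [P [A bool]] => [T [P [P [A b]] × [A ( [T [P [A unit]]] )]] => [T [P [A unit]]]]]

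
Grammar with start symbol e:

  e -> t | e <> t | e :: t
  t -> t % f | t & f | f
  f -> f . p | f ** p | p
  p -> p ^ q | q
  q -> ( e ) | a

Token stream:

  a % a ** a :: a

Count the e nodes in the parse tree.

2

[e [e [t [t [f [p [q a]]]] % [f [f [p [q a]]] ** [p [q a]]]]] :: [t [f [p [q a]]]]]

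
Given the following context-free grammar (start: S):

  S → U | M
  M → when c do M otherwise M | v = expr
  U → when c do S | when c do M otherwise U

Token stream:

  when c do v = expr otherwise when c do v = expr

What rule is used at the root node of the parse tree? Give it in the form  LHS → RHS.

[S [U when c do [M v = expr] otherwise [U when c do [S [M v = expr]]]]]

S → U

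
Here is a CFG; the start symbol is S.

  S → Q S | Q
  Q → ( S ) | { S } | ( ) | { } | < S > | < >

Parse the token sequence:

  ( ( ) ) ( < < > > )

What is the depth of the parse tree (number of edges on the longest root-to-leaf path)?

[S [Q ( [S [Q ( )]] )] [S [Q ( [S [Q < [S [Q < >]] >]] )]]]

7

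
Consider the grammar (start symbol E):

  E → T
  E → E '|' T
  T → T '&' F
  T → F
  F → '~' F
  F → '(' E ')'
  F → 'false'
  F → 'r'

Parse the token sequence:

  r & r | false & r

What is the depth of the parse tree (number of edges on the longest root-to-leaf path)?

5

[E [E [T [T [F r]] & [F r]]] | [T [T [F false]] & [F r]]]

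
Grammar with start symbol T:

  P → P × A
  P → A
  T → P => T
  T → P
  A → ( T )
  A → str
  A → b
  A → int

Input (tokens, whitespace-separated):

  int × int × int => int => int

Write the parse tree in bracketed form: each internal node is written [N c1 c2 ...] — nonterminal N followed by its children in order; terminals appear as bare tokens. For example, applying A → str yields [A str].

T
P => T
P × A => T
P × A × A => T
A × A × A => T
int × A × A => T
int × int × A => T
int × int × int => T
int × int × int => P => T
int × int × int => A => T
int × int × int => int => T
int × int × int => int => P
int × int × int => int => A
int × int × int => int => int

[T [P [P [P [A int]] × [A int]] × [A int]] => [T [P [A int]] => [T [P [A int]]]]]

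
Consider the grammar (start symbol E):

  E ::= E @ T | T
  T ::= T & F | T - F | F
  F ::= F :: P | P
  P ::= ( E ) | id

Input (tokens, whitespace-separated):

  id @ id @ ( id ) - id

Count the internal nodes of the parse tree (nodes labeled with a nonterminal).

[E [E [E [T [F [P id]]]] @ [T [F [P id]]]] @ [T [T [F [P ( [E [T [F [P id]]]] )]]] - [F [P id]]]]

19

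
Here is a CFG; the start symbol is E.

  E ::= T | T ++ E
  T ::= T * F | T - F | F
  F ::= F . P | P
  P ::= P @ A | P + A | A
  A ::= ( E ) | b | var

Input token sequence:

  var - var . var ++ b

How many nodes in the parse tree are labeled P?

4

[E [T [T [F [P [A var]]]] - [F [F [P [A var]]] . [P [A var]]]] ++ [E [T [F [P [A b]]]]]]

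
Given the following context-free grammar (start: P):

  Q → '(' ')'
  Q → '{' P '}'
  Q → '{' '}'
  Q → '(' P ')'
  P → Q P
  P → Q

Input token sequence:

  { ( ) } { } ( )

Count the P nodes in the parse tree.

4

[P [Q { [P [Q ( )]] }] [P [Q { }] [P [Q ( )]]]]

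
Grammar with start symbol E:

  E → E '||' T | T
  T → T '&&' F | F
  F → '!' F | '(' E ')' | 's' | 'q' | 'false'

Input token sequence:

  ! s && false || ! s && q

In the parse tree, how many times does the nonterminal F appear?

[E [E [T [T [F ! [F s]]] && [F false]]] || [T [T [F ! [F s]]] && [F q]]]

6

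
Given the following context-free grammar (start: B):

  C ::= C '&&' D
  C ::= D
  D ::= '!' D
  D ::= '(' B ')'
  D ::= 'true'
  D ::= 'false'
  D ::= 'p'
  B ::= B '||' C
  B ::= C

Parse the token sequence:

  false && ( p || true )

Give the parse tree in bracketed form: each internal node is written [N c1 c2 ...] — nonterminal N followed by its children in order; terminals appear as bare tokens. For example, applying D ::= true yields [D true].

B
C
C && D
D && D
false && D
false && ( B )
false && ( B || C )
false && ( C || C )
false && ( D || C )
false && ( p || C )
false && ( p || D )
false && ( p || true )

[B [C [C [D false]] && [D ( [B [B [C [D p]]] || [C [D true]]] )]]]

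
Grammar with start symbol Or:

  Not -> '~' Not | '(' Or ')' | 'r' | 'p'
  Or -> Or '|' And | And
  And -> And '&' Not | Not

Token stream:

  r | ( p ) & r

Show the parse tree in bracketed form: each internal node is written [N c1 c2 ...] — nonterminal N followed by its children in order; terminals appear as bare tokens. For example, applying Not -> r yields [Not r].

[Or [Or [And [Not r]]] | [And [And [Not ( [Or [And [Not p]]] )]] & [Not r]]]

Or
Or | And
And | And
Not | And
r | And
r | And & Not
r | Not & Not
r | ( Or ) & Not
r | ( And ) & Not
r | ( Not ) & Not
r | ( p ) & Not
r | ( p ) & r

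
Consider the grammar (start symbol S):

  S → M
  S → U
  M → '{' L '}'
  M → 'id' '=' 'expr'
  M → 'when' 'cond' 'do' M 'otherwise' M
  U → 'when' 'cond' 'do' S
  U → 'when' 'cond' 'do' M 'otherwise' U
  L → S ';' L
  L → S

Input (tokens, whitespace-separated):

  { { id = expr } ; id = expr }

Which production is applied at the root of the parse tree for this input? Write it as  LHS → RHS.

S → M

[S [M { [L [S [M { [L [S [M id = expr]]] }]] ; [L [S [M id = expr]]]] }]]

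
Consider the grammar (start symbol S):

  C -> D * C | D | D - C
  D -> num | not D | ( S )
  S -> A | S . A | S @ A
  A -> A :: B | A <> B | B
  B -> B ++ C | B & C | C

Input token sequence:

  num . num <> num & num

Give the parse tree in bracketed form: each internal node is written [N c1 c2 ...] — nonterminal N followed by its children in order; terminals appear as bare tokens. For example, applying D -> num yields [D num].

[S [S [A [B [C [D num]]]]] . [A [A [B [C [D num]]]] <> [B [B [C [D num]]] & [C [D num]]]]]

S
S . A
A . A
B . A
C . A
D . A
num . A
num . A <> B
num . B <> B
num . C <> B
num . D <> B
num . num <> B
num . num <> B & C
num . num <> C & C
num . num <> D & C
num . num <> num & C
num . num <> num & D
num . num <> num & num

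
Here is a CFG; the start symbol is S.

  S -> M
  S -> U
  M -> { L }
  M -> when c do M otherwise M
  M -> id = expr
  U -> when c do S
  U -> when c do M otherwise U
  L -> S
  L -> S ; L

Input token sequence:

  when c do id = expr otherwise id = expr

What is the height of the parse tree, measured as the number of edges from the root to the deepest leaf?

[S [M when c do [M id = expr] otherwise [M id = expr]]]

3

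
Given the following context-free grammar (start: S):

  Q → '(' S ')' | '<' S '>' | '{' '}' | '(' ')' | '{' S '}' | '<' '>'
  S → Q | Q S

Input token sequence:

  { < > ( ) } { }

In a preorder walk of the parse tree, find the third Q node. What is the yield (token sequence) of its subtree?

[S [Q { [S [Q < >] [S [Q ( )]]] }] [S [Q { }]]]

( )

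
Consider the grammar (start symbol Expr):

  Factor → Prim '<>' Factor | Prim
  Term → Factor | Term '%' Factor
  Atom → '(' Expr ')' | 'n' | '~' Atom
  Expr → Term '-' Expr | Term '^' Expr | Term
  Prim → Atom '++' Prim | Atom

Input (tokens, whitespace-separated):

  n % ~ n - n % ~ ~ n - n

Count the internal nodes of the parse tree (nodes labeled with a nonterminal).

[Expr [Term [Term [Factor [Prim [Atom n]]]] % [Factor [Prim [Atom ~ [Atom n]]]]] - [Expr [Term [Term [Factor [Prim [Atom n]]]] % [Factor [Prim [Atom ~ [Atom ~ [Atom n]]]]]] - [Expr [Term [Factor [Prim [Atom n]]]]]]]

26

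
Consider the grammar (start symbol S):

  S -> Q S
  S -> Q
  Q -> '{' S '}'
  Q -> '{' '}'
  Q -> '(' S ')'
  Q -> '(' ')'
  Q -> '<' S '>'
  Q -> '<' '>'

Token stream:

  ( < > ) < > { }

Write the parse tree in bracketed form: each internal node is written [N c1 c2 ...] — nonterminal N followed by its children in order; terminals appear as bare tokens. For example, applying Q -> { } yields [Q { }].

S
Q S
( S ) S
( Q ) S
( < > ) S
( < > ) Q S
( < > ) < > S
( < > ) < > Q
( < > ) < > { }

[S [Q ( [S [Q < >]] )] [S [Q < >] [S [Q { }]]]]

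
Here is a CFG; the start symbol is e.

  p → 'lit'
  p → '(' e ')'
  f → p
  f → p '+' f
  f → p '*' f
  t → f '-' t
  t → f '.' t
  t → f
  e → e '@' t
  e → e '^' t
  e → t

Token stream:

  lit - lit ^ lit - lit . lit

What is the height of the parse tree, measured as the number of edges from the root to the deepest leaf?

6

[e [e [t [f [p lit]] - [t [f [p lit]]]]] ^ [t [f [p lit]] - [t [f [p lit]] . [t [f [p lit]]]]]]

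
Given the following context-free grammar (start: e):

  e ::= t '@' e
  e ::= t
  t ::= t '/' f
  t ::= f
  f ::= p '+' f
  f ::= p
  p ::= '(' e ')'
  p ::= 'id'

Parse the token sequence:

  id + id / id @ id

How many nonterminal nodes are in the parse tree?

[e [t [t [f [p id] + [f [p id]]]] / [f [p id]]] @ [e [t [f [p id]]]]]

13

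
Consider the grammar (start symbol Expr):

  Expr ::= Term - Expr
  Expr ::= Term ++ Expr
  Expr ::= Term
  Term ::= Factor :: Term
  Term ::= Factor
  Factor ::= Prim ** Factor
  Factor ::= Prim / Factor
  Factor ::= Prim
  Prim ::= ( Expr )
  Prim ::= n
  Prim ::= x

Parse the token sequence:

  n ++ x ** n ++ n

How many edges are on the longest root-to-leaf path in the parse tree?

[Expr [Term [Factor [Prim n]]] ++ [Expr [Term [Factor [Prim x] ** [Factor [Prim n]]]] ++ [Expr [Term [Factor [Prim n]]]]]]

6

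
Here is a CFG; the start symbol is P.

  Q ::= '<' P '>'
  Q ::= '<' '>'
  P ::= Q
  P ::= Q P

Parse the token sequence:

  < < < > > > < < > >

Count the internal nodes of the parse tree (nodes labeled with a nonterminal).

[P [Q < [P [Q < [P [Q < >]] >]] >] [P [Q < [P [Q < >]] >]]]

10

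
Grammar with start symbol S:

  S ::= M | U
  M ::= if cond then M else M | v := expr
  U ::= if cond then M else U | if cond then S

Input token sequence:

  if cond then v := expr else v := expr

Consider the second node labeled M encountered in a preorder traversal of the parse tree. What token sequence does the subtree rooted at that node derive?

[S [M if cond then [M v := expr] else [M v := expr]]]

v := expr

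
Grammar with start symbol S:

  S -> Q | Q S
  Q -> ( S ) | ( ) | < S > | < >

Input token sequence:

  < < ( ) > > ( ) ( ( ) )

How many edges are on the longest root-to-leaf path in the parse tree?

6

[S [Q < [S [Q < [S [Q ( )]] >]] >] [S [Q ( )] [S [Q ( [S [Q ( )]] )]]]]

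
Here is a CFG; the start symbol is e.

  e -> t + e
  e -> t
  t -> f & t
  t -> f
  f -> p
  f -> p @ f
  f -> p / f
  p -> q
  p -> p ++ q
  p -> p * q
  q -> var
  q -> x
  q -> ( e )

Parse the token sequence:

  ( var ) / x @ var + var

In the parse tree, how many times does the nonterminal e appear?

[e [t [f [p [q ( [e [t [f [p [q var]]]]] )]] / [f [p [q x]] @ [f [p [q var]]]]]] + [e [t [f [p [q var]]]]]]

3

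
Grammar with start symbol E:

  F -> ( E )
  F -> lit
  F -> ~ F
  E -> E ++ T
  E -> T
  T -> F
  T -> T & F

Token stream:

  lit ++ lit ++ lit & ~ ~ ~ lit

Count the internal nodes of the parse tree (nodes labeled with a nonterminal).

[E [E [E [T [F lit]]] ++ [T [F lit]]] ++ [T [T [F lit]] & [F ~ [F ~ [F ~ [F lit]]]]]]

14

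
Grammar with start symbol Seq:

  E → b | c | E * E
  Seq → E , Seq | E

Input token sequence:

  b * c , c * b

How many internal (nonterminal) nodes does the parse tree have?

[Seq [E [E b] * [E c]] , [Seq [E [E c] * [E b]]]]

8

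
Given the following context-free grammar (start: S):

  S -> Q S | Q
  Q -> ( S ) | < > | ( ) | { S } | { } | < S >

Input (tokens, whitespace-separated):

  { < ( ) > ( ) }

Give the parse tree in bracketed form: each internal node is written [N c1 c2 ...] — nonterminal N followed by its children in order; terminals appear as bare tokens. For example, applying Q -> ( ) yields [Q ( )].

S
Q
{ S }
{ Q S }
{ < S > S }
{ < Q > S }
{ < ( ) > S }
{ < ( ) > Q }
{ < ( ) > ( ) }

[S [Q { [S [Q < [S [Q ( )]] >] [S [Q ( )]]] }]]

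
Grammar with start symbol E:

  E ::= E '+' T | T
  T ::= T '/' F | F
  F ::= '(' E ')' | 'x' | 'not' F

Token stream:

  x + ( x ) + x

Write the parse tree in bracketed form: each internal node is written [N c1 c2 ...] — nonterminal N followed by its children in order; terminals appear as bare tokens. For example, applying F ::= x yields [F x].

E
E + T
E + T + T
T + T + T
F + T + T
x + T + T
x + F + T
x + ( E ) + T
x + ( T ) + T
x + ( F ) + T
x + ( x ) + T
x + ( x ) + F
x + ( x ) + x

[E [E [E [T [F x]]] + [T [F ( [E [T [F x]]] )]]] + [T [F x]]]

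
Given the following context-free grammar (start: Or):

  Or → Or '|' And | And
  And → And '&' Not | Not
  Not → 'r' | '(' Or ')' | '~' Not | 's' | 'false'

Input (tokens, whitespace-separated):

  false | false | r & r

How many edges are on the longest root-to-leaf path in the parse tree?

[Or [Or [Or [And [Not false]]] | [And [Not false]]] | [And [And [Not r]] & [Not r]]]

5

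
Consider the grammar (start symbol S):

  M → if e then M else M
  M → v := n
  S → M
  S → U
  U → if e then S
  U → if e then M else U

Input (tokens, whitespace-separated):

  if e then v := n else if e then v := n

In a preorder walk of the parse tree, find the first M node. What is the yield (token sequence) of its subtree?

[S [U if e then [M v := n] else [U if e then [S [M v := n]]]]]

v := n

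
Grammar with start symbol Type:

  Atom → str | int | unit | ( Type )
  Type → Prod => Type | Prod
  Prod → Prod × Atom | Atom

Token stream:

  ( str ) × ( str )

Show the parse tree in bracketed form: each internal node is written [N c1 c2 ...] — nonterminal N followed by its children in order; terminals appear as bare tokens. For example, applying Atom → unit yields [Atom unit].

Type
Prod
Prod × Atom
Atom × Atom
( Type ) × Atom
( Prod ) × Atom
( Atom ) × Atom
( str ) × Atom
( str ) × ( Type )
( str ) × ( Prod )
( str ) × ( Atom )
( str ) × ( str )

[Type [Prod [Prod [Atom ( [Type [Prod [Atom str]]] )]] × [Atom ( [Type [Prod [Atom str]]] )]]]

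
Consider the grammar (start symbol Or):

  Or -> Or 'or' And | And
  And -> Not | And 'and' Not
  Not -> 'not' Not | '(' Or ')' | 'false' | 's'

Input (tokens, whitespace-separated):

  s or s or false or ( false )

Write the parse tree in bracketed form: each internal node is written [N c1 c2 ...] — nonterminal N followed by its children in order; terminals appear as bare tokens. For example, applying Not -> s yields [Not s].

Or
Or or And
Or or And or And
Or or And or And or And
And or And or And or And
Not or And or And or And
s or And or And or And
s or Not or And or And
s or s or And or And
s or s or Not or And
s or s or false or And
s or s or false or Not
s or s or false or ( Or )
s or s or false or ( And )
s or s or false or ( Not )
s or s or false or ( false )

[Or [Or [Or [Or [And [Not s]]] or [And [Not s]]] or [And [Not false]]] or [And [Not ( [Or [And [Not false]]] )]]]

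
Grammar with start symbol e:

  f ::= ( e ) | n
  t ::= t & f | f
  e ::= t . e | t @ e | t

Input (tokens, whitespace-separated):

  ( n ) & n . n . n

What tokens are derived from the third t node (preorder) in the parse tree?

n

[e [t [t [f ( [e [t [f n]]] )]] & [f n]] . [e [t [f n]] . [e [t [f n]]]]]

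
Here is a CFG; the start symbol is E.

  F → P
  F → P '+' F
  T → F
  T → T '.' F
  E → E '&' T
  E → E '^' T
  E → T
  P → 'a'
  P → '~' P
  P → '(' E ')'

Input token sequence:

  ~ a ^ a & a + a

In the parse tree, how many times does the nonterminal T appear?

3

[E [E [E [T [F [P ~ [P a]]]]] ^ [T [F [P a]]]] & [T [F [P a] + [F [P a]]]]]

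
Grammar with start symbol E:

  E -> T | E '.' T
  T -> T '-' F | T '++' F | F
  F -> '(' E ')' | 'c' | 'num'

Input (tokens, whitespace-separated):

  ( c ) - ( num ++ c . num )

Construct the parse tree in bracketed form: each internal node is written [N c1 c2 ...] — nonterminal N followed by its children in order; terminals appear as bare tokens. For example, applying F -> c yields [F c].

E
T
T - F
F - F
( E ) - F
( T ) - F
( F ) - F
( c ) - F
( c ) - ( E )
( c ) - ( E . T )
( c ) - ( T . T )
( c ) - ( T ++ F . T )
( c ) - ( F ++ F . T )
( c ) - ( num ++ F . T )
( c ) - ( num ++ c . T )
( c ) - ( num ++ c . F )
( c ) - ( num ++ c . num )

[E [T [T [F ( [E [T [F c]]] )]] - [F ( [E [E [T [T [F num]] ++ [F c]]] . [T [F num]]] )]]]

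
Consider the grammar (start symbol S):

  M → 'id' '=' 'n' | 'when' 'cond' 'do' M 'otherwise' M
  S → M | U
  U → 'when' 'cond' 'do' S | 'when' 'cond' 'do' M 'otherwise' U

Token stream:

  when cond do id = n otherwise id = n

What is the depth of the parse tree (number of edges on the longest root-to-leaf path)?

[S [M when cond do [M id = n] otherwise [M id = n]]]

3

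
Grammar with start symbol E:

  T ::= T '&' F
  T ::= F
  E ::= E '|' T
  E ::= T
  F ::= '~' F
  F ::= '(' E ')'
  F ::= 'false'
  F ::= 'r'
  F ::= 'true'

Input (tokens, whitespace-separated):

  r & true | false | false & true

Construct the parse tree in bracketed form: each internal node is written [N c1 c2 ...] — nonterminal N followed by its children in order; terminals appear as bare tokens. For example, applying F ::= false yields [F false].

E
E | T
E | T | T
T | T | T
T & F | T | T
F & F | T | T
r & F | T | T
r & true | T | T
r & true | F | T
r & true | false | T
r & true | false | T & F
r & true | false | F & F
r & true | false | false & F
r & true | false | false & true

[E [E [E [T [T [F r]] & [F true]]] | [T [F false]]] | [T [T [F false]] & [F true]]]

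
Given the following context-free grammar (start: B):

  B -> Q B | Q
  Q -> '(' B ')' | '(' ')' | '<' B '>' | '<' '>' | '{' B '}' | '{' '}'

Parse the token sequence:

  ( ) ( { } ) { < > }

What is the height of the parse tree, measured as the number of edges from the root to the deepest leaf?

[B [Q ( )] [B [Q ( [B [Q { }]] )] [B [Q { [B [Q < >]] }]]]]

6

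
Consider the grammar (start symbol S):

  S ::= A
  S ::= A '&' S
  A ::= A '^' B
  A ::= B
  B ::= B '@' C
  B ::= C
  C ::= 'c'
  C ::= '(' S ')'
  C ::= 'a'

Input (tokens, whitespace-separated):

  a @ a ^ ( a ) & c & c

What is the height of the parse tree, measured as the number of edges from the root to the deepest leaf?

[S [A [A [B [B [C a]] @ [C a]]] ^ [B [C ( [S [A [B [C a]]]] )]]] & [S [A [B [C c]]] & [S [A [B [C c]]]]]]

8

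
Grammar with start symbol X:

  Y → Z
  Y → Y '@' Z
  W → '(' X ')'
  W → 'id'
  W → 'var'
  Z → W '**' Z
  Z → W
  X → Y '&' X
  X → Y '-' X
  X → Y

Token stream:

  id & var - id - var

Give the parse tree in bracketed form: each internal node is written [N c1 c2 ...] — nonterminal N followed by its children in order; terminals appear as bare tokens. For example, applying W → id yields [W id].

[X [Y [Z [W id]]] & [X [Y [Z [W var]]] - [X [Y [Z [W id]]] - [X [Y [Z [W var]]]]]]]

X
Y & X
Z & X
W & X
id & X
id & Y - X
id & Z - X
id & W - X
id & var - X
id & var - Y - X
id & var - Z - X
id & var - W - X
id & var - id - X
id & var - id - Y
id & var - id - Z
id & var - id - W
id & var - id - var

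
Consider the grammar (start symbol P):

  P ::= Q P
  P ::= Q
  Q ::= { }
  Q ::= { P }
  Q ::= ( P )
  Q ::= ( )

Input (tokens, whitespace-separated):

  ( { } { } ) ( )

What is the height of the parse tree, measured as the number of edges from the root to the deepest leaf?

5

[P [Q ( [P [Q { }] [P [Q { }]]] )] [P [Q ( )]]]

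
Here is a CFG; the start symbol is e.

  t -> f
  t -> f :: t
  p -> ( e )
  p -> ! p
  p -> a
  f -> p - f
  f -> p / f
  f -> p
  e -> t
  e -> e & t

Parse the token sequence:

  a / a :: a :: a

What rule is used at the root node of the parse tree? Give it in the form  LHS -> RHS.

e -> t

[e [t [f [p a] / [f [p a]]] :: [t [f [p a]] :: [t [f [p a]]]]]]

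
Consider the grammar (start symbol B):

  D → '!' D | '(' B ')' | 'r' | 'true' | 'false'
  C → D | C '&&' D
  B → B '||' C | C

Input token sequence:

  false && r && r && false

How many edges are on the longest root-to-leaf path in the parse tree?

[B [C [C [C [C [D false]] && [D r]] && [D r]] && [D false]]]

6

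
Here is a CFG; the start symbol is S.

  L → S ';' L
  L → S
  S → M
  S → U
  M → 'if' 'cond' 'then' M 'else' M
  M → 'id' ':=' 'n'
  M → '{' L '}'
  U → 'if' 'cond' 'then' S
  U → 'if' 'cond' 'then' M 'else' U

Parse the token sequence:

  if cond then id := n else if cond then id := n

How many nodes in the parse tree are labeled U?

[S [U if cond then [M id := n] else [U if cond then [S [M id := n]]]]]

2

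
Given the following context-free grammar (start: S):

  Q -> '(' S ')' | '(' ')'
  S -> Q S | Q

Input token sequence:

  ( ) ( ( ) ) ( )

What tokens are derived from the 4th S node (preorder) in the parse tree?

( )

[S [Q ( )] [S [Q ( [S [Q ( )]] )] [S [Q ( )]]]]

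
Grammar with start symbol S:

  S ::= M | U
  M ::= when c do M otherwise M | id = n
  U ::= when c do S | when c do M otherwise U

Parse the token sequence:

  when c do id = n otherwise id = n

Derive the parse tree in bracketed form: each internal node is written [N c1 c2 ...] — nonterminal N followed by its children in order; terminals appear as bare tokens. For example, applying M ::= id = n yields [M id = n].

S
M
when c do M otherwise M
when c do id = n otherwise M
when c do id = n otherwise id = n

[S [M when c do [M id = n] otherwise [M id = n]]]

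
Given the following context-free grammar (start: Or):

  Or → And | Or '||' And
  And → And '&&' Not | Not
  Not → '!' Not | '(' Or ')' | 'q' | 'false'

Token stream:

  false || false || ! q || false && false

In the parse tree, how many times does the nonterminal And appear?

[Or [Or [Or [Or [And [Not false]]] || [And [Not false]]] || [And [Not ! [Not q]]]] || [And [And [Not false]] && [Not false]]]

5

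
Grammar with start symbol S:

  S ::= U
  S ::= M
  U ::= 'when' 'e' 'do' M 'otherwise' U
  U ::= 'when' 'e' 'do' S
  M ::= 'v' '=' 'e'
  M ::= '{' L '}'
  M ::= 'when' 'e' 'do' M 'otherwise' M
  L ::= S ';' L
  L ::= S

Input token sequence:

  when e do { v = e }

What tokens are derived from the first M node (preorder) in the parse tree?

{ v = e }

[S [U when e do [S [M { [L [S [M v = e]]] }]]]]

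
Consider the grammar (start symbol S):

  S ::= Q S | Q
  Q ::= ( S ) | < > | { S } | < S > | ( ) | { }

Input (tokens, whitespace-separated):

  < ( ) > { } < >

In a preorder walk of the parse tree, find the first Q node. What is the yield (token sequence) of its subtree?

[S [Q < [S [Q ( )]] >] [S [Q { }] [S [Q < >]]]]

< ( ) >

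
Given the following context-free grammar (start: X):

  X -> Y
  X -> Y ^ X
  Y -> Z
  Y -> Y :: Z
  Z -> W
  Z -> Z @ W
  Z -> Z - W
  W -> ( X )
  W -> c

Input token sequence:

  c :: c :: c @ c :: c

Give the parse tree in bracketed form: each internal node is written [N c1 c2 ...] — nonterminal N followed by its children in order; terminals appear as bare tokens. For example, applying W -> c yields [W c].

[X [Y [Y [Y [Y [Z [W c]]] :: [Z [W c]]] :: [Z [Z [W c]] @ [W c]]] :: [Z [W c]]]]

X
Y
Y :: Z
Y :: Z :: Z
Y :: Z :: Z :: Z
Z :: Z :: Z :: Z
W :: Z :: Z :: Z
c :: Z :: Z :: Z
c :: W :: Z :: Z
c :: c :: Z :: Z
c :: c :: Z @ W :: Z
c :: c :: W @ W :: Z
c :: c :: c @ W :: Z
c :: c :: c @ c :: Z
c :: c :: c @ c :: W
c :: c :: c @ c :: c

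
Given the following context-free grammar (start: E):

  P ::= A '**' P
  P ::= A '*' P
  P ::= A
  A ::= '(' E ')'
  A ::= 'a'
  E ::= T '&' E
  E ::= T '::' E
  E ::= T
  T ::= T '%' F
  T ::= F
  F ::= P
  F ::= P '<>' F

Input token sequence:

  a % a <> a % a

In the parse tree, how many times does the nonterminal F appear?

4

[E [T [T [T [F [P [A a]]]] % [F [P [A a]] <> [F [P [A a]]]]] % [F [P [A a]]]]]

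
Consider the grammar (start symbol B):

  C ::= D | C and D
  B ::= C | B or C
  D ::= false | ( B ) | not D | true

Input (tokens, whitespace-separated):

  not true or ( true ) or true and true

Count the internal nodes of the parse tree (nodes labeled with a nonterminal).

15

[B [B [B [C [D not [D true]]]] or [C [D ( [B [C [D true]]] )]]] or [C [C [D true]] and [D true]]]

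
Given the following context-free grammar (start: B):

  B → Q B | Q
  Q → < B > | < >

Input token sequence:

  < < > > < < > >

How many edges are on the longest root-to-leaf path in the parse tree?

[B [Q < [B [Q < >]] >] [B [Q < [B [Q < >]] >]]]

5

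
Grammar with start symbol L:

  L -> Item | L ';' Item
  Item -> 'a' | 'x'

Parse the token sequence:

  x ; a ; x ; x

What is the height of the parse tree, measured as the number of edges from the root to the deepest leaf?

[L [L [L [L [Item x]] ; [Item a]] ; [Item x]] ; [Item x]]

5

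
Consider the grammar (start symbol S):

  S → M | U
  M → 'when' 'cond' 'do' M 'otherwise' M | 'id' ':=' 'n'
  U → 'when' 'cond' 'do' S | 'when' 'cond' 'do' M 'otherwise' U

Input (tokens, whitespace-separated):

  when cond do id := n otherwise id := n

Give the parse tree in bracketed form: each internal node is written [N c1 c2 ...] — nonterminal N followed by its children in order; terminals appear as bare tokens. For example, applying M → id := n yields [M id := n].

[S [M when cond do [M id := n] otherwise [M id := n]]]

S
M
when cond do M otherwise M
when cond do id := n otherwise M
when cond do id := n otherwise id := n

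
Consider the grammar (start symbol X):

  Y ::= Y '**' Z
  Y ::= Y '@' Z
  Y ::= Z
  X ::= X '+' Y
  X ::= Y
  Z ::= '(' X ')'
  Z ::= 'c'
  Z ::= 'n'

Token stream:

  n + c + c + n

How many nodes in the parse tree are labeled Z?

4

[X [X [X [X [Y [Z n]]] + [Y [Z c]]] + [Y [Z c]]] + [Y [Z n]]]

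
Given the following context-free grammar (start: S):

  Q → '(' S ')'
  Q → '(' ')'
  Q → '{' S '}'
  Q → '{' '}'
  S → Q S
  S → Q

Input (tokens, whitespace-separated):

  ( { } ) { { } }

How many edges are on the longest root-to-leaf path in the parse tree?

5

[S [Q ( [S [Q { }]] )] [S [Q { [S [Q { }]] }]]]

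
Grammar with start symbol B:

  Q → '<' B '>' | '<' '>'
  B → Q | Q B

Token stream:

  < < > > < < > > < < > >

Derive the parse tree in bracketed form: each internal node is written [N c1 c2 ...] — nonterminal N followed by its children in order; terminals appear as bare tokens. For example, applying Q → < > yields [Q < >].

[B [Q < [B [Q < >]] >] [B [Q < [B [Q < >]] >] [B [Q < [B [Q < >]] >]]]]

B
Q B
< B > B
< Q > B
< < > > B
< < > > Q B
< < > > < B > B
< < > > < Q > B
< < > > < < > > B
< < > > < < > > Q
< < > > < < > > < B >
< < > > < < > > < Q >
< < > > < < > > < < > >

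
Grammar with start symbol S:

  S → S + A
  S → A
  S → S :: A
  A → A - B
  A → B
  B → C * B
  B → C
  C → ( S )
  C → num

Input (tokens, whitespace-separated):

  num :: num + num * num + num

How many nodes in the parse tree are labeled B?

[S [S [S [S [A [B [C num]]]] :: [A [B [C num]]]] + [A [B [C num] * [B [C num]]]]] + [A [B [C num]]]]

5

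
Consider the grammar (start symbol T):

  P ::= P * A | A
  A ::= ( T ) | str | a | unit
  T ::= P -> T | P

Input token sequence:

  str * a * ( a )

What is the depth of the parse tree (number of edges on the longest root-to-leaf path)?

[T [P [P [P [A str]] * [A a]] * [A ( [T [P [A a]]] )]]]

6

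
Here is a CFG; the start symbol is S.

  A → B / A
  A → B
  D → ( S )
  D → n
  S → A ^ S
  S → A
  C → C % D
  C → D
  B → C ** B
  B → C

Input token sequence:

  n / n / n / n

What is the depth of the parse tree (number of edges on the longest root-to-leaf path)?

8

[S [A [B [C [D n]]] / [A [B [C [D n]]] / [A [B [C [D n]]] / [A [B [C [D n]]]]]]]]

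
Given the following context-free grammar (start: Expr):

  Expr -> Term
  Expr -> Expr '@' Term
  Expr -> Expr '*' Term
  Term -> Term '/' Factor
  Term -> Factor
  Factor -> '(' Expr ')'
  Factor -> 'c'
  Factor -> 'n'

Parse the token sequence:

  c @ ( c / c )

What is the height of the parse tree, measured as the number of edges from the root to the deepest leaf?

7

[Expr [Expr [Term [Factor c]]] @ [Term [Factor ( [Expr [Term [Term [Factor c]] / [Factor c]]] )]]]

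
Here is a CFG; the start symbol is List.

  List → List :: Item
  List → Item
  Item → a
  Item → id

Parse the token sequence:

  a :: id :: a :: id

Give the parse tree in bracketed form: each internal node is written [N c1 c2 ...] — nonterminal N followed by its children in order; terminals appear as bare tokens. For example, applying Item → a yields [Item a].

[List [List [List [List [Item a]] :: [Item id]] :: [Item a]] :: [Item id]]

List
List :: Item
List :: Item :: Item
List :: Item :: Item :: Item
Item :: Item :: Item :: Item
a :: Item :: Item :: Item
a :: id :: Item :: Item
a :: id :: a :: Item
a :: id :: a :: id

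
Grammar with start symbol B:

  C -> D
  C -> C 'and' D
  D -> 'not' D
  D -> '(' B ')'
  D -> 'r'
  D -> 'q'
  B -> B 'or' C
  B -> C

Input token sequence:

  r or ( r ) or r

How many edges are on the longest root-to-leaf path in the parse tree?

[B [B [B [C [D r]]] or [C [D ( [B [C [D r]]] )]]] or [C [D r]]]

7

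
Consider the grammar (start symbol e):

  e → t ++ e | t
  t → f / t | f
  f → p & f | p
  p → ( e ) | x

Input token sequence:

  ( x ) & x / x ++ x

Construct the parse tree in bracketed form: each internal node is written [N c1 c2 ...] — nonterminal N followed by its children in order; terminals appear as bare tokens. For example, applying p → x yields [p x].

e
t ++ e
f / t ++ e
p & f / t ++ e
( e ) & f / t ++ e
( t ) & f / t ++ e
( f ) & f / t ++ e
( p ) & f / t ++ e
( x ) & f / t ++ e
( x ) & p / t ++ e
( x ) & x / t ++ e
( x ) & x / f ++ e
( x ) & x / p ++ e
( x ) & x / x ++ e
( x ) & x / x ++ t
( x ) & x / x ++ f
( x ) & x / x ++ p
( x ) & x / x ++ x

[e [t [f [p ( [e [t [f [p x]]]] )] & [f [p x]]] / [t [f [p x]]]] ++ [e [t [f [p x]]]]]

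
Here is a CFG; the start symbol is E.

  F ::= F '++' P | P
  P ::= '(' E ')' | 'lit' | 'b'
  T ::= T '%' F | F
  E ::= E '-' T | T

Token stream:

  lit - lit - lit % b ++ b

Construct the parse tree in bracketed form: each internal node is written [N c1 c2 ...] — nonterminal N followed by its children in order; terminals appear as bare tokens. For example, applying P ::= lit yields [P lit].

E
E - T
E - T - T
T - T - T
F - T - T
P - T - T
lit - T - T
lit - F - T
lit - P - T
lit - lit - T
lit - lit - T % F
lit - lit - F % F
lit - lit - P % F
lit - lit - lit % F
lit - lit - lit % F ++ P
lit - lit - lit % P ++ P
lit - lit - lit % b ++ P
lit - lit - lit % b ++ b

[E [E [E [T [F [P lit]]]] - [T [F [P lit]]]] - [T [T [F [P lit]]] % [F [F [P b]] ++ [P b]]]]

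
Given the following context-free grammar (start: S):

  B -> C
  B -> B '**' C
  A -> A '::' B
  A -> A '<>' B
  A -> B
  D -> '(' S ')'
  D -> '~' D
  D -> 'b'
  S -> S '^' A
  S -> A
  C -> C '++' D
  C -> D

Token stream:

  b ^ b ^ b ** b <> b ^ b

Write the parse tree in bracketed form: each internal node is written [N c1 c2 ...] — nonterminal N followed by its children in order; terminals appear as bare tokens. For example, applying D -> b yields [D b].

[S [S [S [S [A [B [C [D b]]]]] ^ [A [B [C [D b]]]]] ^ [A [A [B [B [C [D b]]] ** [C [D b]]]] <> [B [C [D b]]]]] ^ [A [B [C [D b]]]]]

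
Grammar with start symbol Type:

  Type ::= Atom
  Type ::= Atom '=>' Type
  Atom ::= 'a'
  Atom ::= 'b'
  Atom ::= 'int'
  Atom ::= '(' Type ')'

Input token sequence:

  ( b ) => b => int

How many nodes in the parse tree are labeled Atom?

[Type [Atom ( [Type [Atom b]] )] => [Type [Atom b] => [Type [Atom int]]]]

4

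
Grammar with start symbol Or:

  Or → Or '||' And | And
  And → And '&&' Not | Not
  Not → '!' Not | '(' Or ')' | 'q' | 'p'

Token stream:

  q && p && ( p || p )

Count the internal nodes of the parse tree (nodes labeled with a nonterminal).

[Or [And [And [And [Not q]] && [Not p]] && [Not ( [Or [Or [And [Not p]]] || [And [Not p]]] )]]]

13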